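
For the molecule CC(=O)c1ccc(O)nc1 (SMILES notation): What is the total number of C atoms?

Count every carbon token in the SMILES (each C, including those in ring-closure positions and inside branches).
Carbon count: 7.

7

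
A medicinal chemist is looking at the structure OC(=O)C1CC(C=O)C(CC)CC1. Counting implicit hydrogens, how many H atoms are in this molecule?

Walk through each heavy atom and fill implicit hydrogens from standard valence (C 4, N 3, O 2, S 2, halogen 1):
  atom 1: O, bond orders sum to 1 (valence 2) → 1 H
  atom 2: C, bond orders sum to 4 (valence 4) → 0 H
  atom 3: O, bond orders sum to 2 (valence 2) → 0 H
  atom 4: C, bond orders sum to 3 (valence 4) → 1 H
  atom 5: C, bond orders sum to 2 (valence 4) → 2 H
  atom 6: C, bond orders sum to 3 (valence 4) → 1 H
  atom 7: C, bond orders sum to 3 (valence 4) → 1 H
  atom 8: O, bond orders sum to 2 (valence 2) → 0 H
  atom 9: C, bond orders sum to 3 (valence 4) → 1 H
  atom 10: C, bond orders sum to 2 (valence 4) → 2 H
  atom 11: C, bond orders sum to 1 (valence 4) → 3 H
  atom 12: C, bond orders sum to 2 (valence 4) → 2 H
  atom 13: C, bond orders sum to 2 (valence 4) → 2 H
Total hydrogens: 16.

16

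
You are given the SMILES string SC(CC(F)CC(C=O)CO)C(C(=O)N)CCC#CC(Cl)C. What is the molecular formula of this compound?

C15H23ClFNO3S

Walk through each heavy atom and fill implicit hydrogens from standard valence (C 4, N 3, O 2, S 2, halogen 1):
  atom 1: S, bond orders sum to 1 (valence 2) → 1 H
  atom 2: C, bond orders sum to 3 (valence 4) → 1 H
  atom 3: C, bond orders sum to 2 (valence 4) → 2 H
  atom 4: C, bond orders sum to 3 (valence 4) → 1 H
  atom 5: F (halogen, monovalent) → 0 H
  atom 6: C, bond orders sum to 2 (valence 4) → 2 H
  atom 7: C, bond orders sum to 3 (valence 4) → 1 H
  atom 8: C, bond orders sum to 3 (valence 4) → 1 H
  atom 9: O, bond orders sum to 2 (valence 2) → 0 H
  atom 10: C, bond orders sum to 2 (valence 4) → 2 H
  atom 11: O, bond orders sum to 1 (valence 2) → 1 H
  atom 12: C, bond orders sum to 3 (valence 4) → 1 H
  atom 13: C, bond orders sum to 4 (valence 4) → 0 H
  atom 14: O, bond orders sum to 2 (valence 2) → 0 H
  atom 15: N, bond orders sum to 1 (valence 3) → 2 H
  atom 16: C, bond orders sum to 2 (valence 4) → 2 H
  atom 17: C, bond orders sum to 2 (valence 4) → 2 H
  atom 18: C, bond orders sum to 4 (valence 4) → 0 H
  atom 19: C, bond orders sum to 4 (valence 4) → 0 H
  atom 20: C, bond orders sum to 3 (valence 4) → 1 H
  atom 21: Cl (halogen, monovalent) → 0 H
  atom 22: C, bond orders sum to 1 (valence 4) → 3 H
Totals → C:15, H:23, Cl:1, F:1, N:1, O:3, S:1.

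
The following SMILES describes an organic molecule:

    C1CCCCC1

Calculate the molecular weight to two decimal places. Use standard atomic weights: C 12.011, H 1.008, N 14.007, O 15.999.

First, the molecular formula is C6H12 (counting implicit H from valence).
  C: 6 × 12.011 = 72.066
  H: 12 × 1.008 = 12.096
Sum: 6×12.011 + 12×1.008 = 84.162 → 84.16 g/mol.

84.16 g/mol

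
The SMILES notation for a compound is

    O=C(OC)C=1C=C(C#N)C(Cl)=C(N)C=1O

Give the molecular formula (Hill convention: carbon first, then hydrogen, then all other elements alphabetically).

C9H7ClN2O3

Walk through each heavy atom and fill implicit hydrogens from standard valence (C 4, N 3, O 2, S 2, halogen 1):
  atom 1: O, bond orders sum to 2 (valence 2) → 0 H
  atom 2: C, bond orders sum to 4 (valence 4) → 0 H
  atom 3: O, bond orders sum to 2 (valence 2) → 0 H
  atom 4: C, bond orders sum to 1 (valence 4) → 3 H
  atom 5: C, bond orders sum to 4 (valence 4) → 0 H
  atom 6: C, bond orders sum to 3 (valence 4) → 1 H
  atom 7: C, bond orders sum to 4 (valence 4) → 0 H
  atom 8: C, bond orders sum to 4 (valence 4) → 0 H
  atom 9: N, bond orders sum to 3 (valence 3) → 0 H
  atom 10: C, bond orders sum to 4 (valence 4) → 0 H
  atom 11: Cl (halogen, monovalent) → 0 H
  atom 12: C, bond orders sum to 4 (valence 4) → 0 H
  atom 13: N, bond orders sum to 1 (valence 3) → 2 H
  atom 14: C, bond orders sum to 4 (valence 4) → 0 H
  atom 15: O, bond orders sum to 1 (valence 2) → 1 H
Totals → C:9, H:7, Cl:1, N:2, O:3.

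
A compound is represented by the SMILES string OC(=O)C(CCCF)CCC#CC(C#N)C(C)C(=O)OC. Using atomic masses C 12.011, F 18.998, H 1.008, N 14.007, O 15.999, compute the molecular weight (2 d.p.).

297.33 g/mol

First, the molecular formula is C15H20FNO4 (counting implicit H from valence).
  C: 15 × 12.011 = 180.165
  F: 1 × 18.998 = 18.998
  H: 20 × 1.008 = 20.160
  N: 1 × 14.007 = 14.007
  O: 4 × 15.999 = 63.996
Sum: 15×12.011 + 1×18.998 + 20×1.008 + 1×14.007 + 4×15.999 = 297.326 → 297.33 g/mol.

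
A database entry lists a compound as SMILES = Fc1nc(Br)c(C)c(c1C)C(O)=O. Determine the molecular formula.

C8H7BrFNO2

Walk through each heavy atom and fill implicit hydrogens from standard valence (C 4, N 3, O 2, S 2, halogen 1); for lowercase aromatic atoms, an aromatic c carries 1 H when it has two neighbours and 0 H with three, and aromatic n carries 0 H:
  atom 1: F (halogen, monovalent) → 0 H
  atom 2: aromatic c, 3 neighbours → 0 H
  atom 3: aromatic n, 2 neighbours → 0 H
  atom 4: aromatic c, 3 neighbours → 0 H
  atom 5: Br (halogen, monovalent) → 0 H
  atom 6: aromatic c, 3 neighbours → 0 H
  atom 7: C, bond orders sum to 1 (valence 4) → 3 H
  atom 8: aromatic c, 3 neighbours → 0 H
  atom 9: aromatic c, 3 neighbours → 0 H
  atom 10: C, bond orders sum to 1 (valence 4) → 3 H
  atom 11: C, bond orders sum to 4 (valence 4) → 0 H
  atom 12: O, bond orders sum to 1 (valence 2) → 1 H
  atom 13: O, bond orders sum to 2 (valence 2) → 0 H
Totals → C:8, H:7, Br:1, F:1, N:1, O:2.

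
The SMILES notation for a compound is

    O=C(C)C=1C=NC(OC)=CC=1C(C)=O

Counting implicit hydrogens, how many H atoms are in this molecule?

11

Walk through each heavy atom and fill implicit hydrogens from standard valence (C 4, N 3, O 2, S 2, halogen 1):
  atom 1: O, bond orders sum to 2 (valence 2) → 0 H
  atom 2: C, bond orders sum to 4 (valence 4) → 0 H
  atom 3: C, bond orders sum to 1 (valence 4) → 3 H
  atom 4: C, bond orders sum to 4 (valence 4) → 0 H
  atom 5: C, bond orders sum to 3 (valence 4) → 1 H
  atom 6: N, bond orders sum to 3 (valence 3) → 0 H
  atom 7: C, bond orders sum to 4 (valence 4) → 0 H
  atom 8: O, bond orders sum to 2 (valence 2) → 0 H
  atom 9: C, bond orders sum to 1 (valence 4) → 3 H
  atom 10: C, bond orders sum to 3 (valence 4) → 1 H
  atom 11: C, bond orders sum to 4 (valence 4) → 0 H
  atom 12: C, bond orders sum to 4 (valence 4) → 0 H
  atom 13: C, bond orders sum to 1 (valence 4) → 3 H
  atom 14: O, bond orders sum to 2 (valence 2) → 0 H
Total hydrogens: 11.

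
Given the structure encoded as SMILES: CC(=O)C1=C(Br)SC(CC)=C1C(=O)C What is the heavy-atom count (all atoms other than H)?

Every atom symbol written in the SMILES (organic subset) is one heavy atom; implicit H are not written.
Heavy atoms by element → Br:1, C:10, O:2, S:1.
Total: 14.

14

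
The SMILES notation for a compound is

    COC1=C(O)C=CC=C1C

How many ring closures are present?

In SMILES, each pair of matching ring-closure digits denotes one ring-closing bond; the number of such bonds equals the number of independent rings.
Ring-closure bonds here: 1.

1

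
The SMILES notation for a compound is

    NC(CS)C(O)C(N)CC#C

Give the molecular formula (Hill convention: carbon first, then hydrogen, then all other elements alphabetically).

C7H14N2OS

Walk through each heavy atom and fill implicit hydrogens from standard valence (C 4, N 3, O 2, S 2, halogen 1):
  atom 1: N, bond orders sum to 1 (valence 3) → 2 H
  atom 2: C, bond orders sum to 3 (valence 4) → 1 H
  atom 3: C, bond orders sum to 2 (valence 4) → 2 H
  atom 4: S, bond orders sum to 1 (valence 2) → 1 H
  atom 5: C, bond orders sum to 3 (valence 4) → 1 H
  atom 6: O, bond orders sum to 1 (valence 2) → 1 H
  atom 7: C, bond orders sum to 3 (valence 4) → 1 H
  atom 8: N, bond orders sum to 1 (valence 3) → 2 H
  atom 9: C, bond orders sum to 2 (valence 4) → 2 H
  atom 10: C, bond orders sum to 4 (valence 4) → 0 H
  atom 11: C, bond orders sum to 3 (valence 4) → 1 H
Totals → C:7, H:14, N:2, O:1, S:1.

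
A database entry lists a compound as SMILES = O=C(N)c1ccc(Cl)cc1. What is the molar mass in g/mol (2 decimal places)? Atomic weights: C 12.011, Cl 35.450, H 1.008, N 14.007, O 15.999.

First, the molecular formula is C7H6ClNO (counting implicit H from valence).
  C: 7 × 12.011 = 84.077
  Cl: 1 × 35.450 = 35.450
  H: 6 × 1.008 = 6.048
  N: 1 × 14.007 = 14.007
  O: 1 × 15.999 = 15.999
Sum: 7×12.011 + 1×35.450 + 6×1.008 + 1×14.007 + 1×15.999 = 155.581 → 155.58 g/mol.

155.58 g/mol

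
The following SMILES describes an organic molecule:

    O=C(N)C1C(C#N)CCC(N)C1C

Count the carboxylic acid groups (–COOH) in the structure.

Scan the SMILES for the carboxylic acid motif — none present.
Groups that are present: 1 amide, 1 nitrile, 1 primary amine.

0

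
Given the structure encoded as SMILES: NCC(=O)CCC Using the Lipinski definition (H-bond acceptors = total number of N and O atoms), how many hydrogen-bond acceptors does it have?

2

N atoms: 1; O atoms: 1.
Lipinski HBA = 1 + 1 = 2.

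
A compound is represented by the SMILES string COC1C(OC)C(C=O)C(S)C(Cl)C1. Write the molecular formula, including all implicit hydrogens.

Walk through each heavy atom and fill implicit hydrogens from standard valence (C 4, N 3, O 2, S 2, halogen 1):
  atom 1: C, bond orders sum to 1 (valence 4) → 3 H
  atom 2: O, bond orders sum to 2 (valence 2) → 0 H
  atom 3: C, bond orders sum to 3 (valence 4) → 1 H
  atom 4: C, bond orders sum to 3 (valence 4) → 1 H
  atom 5: O, bond orders sum to 2 (valence 2) → 0 H
  atom 6: C, bond orders sum to 1 (valence 4) → 3 H
  atom 7: C, bond orders sum to 3 (valence 4) → 1 H
  atom 8: C, bond orders sum to 3 (valence 4) → 1 H
  atom 9: O, bond orders sum to 2 (valence 2) → 0 H
  atom 10: C, bond orders sum to 3 (valence 4) → 1 H
  atom 11: S, bond orders sum to 1 (valence 2) → 1 H
  atom 12: C, bond orders sum to 3 (valence 4) → 1 H
  atom 13: Cl (halogen, monovalent) → 0 H
  atom 14: C, bond orders sum to 2 (valence 4) → 2 H
Totals → C:9, H:15, Cl:1, O:3, S:1.
In Hill order: C9H15ClO3S.

C9H15ClO3S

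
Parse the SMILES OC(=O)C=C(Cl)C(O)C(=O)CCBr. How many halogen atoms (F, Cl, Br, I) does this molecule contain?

2

Halogen atoms appear at heavy-atom positions 6, 13 (1×Br, 1×Cl).
Other groups present: 1 alkene, 1 carboxylic acid, 1 hydroxyl, 1 ketone.
Halogen count: 2.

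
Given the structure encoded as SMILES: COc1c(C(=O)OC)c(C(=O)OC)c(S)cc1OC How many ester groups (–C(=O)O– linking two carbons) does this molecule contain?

2

The ester motif appears at heavy-atom positions 5, 10 in the SMILES.
Other groups present: 2 ether, 1 thiol.
Ester count: 2.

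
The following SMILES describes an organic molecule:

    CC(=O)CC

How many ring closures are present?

0

In SMILES, each pair of matching ring-closure digits denotes one ring-closing bond; the number of such bonds equals the number of independent rings.
Ring-closure bonds here: 0.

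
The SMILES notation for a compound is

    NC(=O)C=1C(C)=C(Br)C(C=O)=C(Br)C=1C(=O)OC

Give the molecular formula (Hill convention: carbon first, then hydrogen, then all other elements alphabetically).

C11H9Br2NO4

Walk through each heavy atom and fill implicit hydrogens from standard valence (C 4, N 3, O 2, S 2, halogen 1):
  atom 1: N, bond orders sum to 1 (valence 3) → 2 H
  atom 2: C, bond orders sum to 4 (valence 4) → 0 H
  atom 3: O, bond orders sum to 2 (valence 2) → 0 H
  atom 4: C, bond orders sum to 4 (valence 4) → 0 H
  atom 5: C, bond orders sum to 4 (valence 4) → 0 H
  atom 6: C, bond orders sum to 1 (valence 4) → 3 H
  atom 7: C, bond orders sum to 4 (valence 4) → 0 H
  atom 8: Br (halogen, monovalent) → 0 H
  atom 9: C, bond orders sum to 4 (valence 4) → 0 H
  atom 10: C, bond orders sum to 3 (valence 4) → 1 H
  atom 11: O, bond orders sum to 2 (valence 2) → 0 H
  atom 12: C, bond orders sum to 4 (valence 4) → 0 H
  atom 13: Br (halogen, monovalent) → 0 H
  atom 14: C, bond orders sum to 4 (valence 4) → 0 H
  atom 15: C, bond orders sum to 4 (valence 4) → 0 H
  atom 16: O, bond orders sum to 2 (valence 2) → 0 H
  atom 17: O, bond orders sum to 2 (valence 2) → 0 H
  atom 18: C, bond orders sum to 1 (valence 4) → 3 H
Totals → C:11, H:9, Br:2, N:1, O:4.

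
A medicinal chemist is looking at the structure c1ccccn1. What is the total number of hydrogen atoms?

Walk through each heavy atom and fill implicit hydrogens from standard valence (C 4, N 3, O 2, S 2, halogen 1); for lowercase aromatic atoms, an aromatic c carries 1 H when it has two neighbours and 0 H with three, and aromatic n carries 0 H:
  atom 1: aromatic c, 2 neighbours → 1 H
  atom 2: aromatic c, 2 neighbours → 1 H
  atom 3: aromatic c, 2 neighbours → 1 H
  atom 4: aromatic c, 2 neighbours → 1 H
  atom 5: aromatic c, 2 neighbours → 1 H
  atom 6: aromatic n, 2 neighbours → 0 H
Total hydrogens: 5.

5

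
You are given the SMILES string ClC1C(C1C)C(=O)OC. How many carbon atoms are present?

Count every carbon token in the SMILES (each C, including those in ring-closure positions and inside branches).
Carbon count: 6.

6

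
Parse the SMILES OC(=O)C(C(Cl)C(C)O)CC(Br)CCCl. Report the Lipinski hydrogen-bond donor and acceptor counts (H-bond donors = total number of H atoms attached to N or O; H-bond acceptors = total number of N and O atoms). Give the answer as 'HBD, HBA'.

Donors: find every N or O and count the H atoms it carries.
  atom 1 (O): bond orders sum to 1 → 1 H
  atom 3 (O): bond orders sum to 2 → 0 H
  atom 9 (O): bond orders sum to 1 → 1 H
Lipinski HBD = 2.
Acceptors: N atoms = 0, O atoms = 3 → HBA = 3.

2, 3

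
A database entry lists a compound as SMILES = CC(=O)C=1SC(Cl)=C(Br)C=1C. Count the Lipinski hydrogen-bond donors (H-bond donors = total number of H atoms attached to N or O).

Donors: find every N or O and count the H atoms it carries.
  atom 3 (O): bond orders sum to 2 → 0 H
Lipinski HBD = 0.

0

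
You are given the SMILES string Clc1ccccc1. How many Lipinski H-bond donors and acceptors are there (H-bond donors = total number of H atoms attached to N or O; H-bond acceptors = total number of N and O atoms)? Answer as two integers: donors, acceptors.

Donors: find every N or O and count the H atoms it carries.
  (no N or O atoms present)
Lipinski HBD = 0.
Acceptors: N atoms = 0, O atoms = 0 → HBA = 0.

0, 0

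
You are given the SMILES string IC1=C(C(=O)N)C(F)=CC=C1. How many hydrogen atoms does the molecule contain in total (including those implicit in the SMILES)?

5

Walk through each heavy atom and fill implicit hydrogens from standard valence (C 4, N 3, O 2, S 2, halogen 1):
  atom 1: I (halogen, monovalent) → 0 H
  atom 2: C, bond orders sum to 4 (valence 4) → 0 H
  atom 3: C, bond orders sum to 4 (valence 4) → 0 H
  atom 4: C, bond orders sum to 4 (valence 4) → 0 H
  atom 5: O, bond orders sum to 2 (valence 2) → 0 H
  atom 6: N, bond orders sum to 1 (valence 3) → 2 H
  atom 7: C, bond orders sum to 4 (valence 4) → 0 H
  atom 8: F (halogen, monovalent) → 0 H
  atom 9: C, bond orders sum to 3 (valence 4) → 1 H
  atom 10: C, bond orders sum to 3 (valence 4) → 1 H
  atom 11: C, bond orders sum to 3 (valence 4) → 1 H
Total hydrogens: 5.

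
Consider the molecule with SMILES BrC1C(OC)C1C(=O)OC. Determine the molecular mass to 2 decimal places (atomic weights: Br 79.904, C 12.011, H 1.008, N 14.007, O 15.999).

First, the molecular formula is C6H9BrO3 (counting implicit H from valence).
  Br: 1 × 79.904 = 79.904
  C: 6 × 12.011 = 72.066
  H: 9 × 1.008 = 9.072
  O: 3 × 15.999 = 47.997
Sum: 1×79.904 + 6×12.011 + 9×1.008 + 3×15.999 = 209.039 → 209.04 g/mol.

209.04 g/mol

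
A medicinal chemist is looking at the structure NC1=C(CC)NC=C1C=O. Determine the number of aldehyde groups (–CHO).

1

The aldehyde motif appears at heavy-atom position 9 in the SMILES.
Other groups present: 1 primary amine.
Aldehyde count: 1.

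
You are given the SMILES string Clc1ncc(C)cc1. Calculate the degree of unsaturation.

Molecular formula: C6H6ClN.
DoU = (2C + 2 + N − H − X) / 2, where X is the halogen count and O/S are ignored.
    = (2·6 + 2 + 1 − 6 − 1) / 2 = 8 / 2 = 4.

4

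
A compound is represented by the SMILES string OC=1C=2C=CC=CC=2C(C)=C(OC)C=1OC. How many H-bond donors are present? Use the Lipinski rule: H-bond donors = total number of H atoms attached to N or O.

Donors: find every N or O and count the H atoms it carries.
  atom 1 (O): bond orders sum to 1 → 1 H
  atom 12 (O): bond orders sum to 2 → 0 H
  atom 15 (O): bond orders sum to 2 → 0 H
Lipinski HBD = 1.

1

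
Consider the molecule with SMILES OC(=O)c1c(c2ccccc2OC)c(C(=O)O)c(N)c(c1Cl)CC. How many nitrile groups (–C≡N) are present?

0

Scan the SMILES for the nitrile motif — none present.
Groups that are present: 2 carboxylic acid, 1 ether, 1 primary amine.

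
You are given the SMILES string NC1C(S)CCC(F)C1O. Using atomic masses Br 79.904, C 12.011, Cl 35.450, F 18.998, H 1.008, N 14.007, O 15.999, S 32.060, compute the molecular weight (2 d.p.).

First, the molecular formula is C6H12FNOS (counting implicit H from valence).
  C: 6 × 12.011 = 72.066
  F: 1 × 18.998 = 18.998
  H: 12 × 1.008 = 12.096
  N: 1 × 14.007 = 14.007
  O: 1 × 15.999 = 15.999
  S: 1 × 32.060 = 32.060
Sum: 6×12.011 + 1×18.998 + 12×1.008 + 1×14.007 + 1×15.999 + 1×32.060 = 165.226 → 165.23 g/mol.

165.23 g/mol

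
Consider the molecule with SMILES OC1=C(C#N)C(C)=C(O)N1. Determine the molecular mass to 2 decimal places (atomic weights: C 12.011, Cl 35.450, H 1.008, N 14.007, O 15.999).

138.13 g/mol

First, the molecular formula is C6H6N2O2 (counting implicit H from valence).
  C: 6 × 12.011 = 72.066
  H: 6 × 1.008 = 6.048
  N: 2 × 14.007 = 28.014
  O: 2 × 15.999 = 31.998
Sum: 6×12.011 + 6×1.008 + 2×14.007 + 2×15.999 = 138.126 → 138.13 g/mol.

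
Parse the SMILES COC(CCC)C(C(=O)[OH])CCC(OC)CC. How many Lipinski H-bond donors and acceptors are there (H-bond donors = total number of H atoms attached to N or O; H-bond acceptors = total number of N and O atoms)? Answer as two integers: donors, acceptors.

1, 4

Donors: find every N or O and count the H atoms it carries.
  atom 2 (O): bond orders sum to 2 → 0 H
  atom 9 (O): bond orders sum to 2 → 0 H
  atom 10 (O): bond orders sum to 1 → 1 H
  atom 14 (O): bond orders sum to 2 → 0 H
Lipinski HBD = 1.
Acceptors: N atoms = 0, O atoms = 4 → HBA = 4.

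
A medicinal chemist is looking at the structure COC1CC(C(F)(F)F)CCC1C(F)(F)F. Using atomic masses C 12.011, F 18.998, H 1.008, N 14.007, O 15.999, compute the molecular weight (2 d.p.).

First, the molecular formula is C9H12F6O (counting implicit H from valence).
  C: 9 × 12.011 = 108.099
  F: 6 × 18.998 = 113.988
  H: 12 × 1.008 = 12.096
  O: 1 × 15.999 = 15.999
Sum: 9×12.011 + 6×18.998 + 12×1.008 + 1×15.999 = 250.182 → 250.18 g/mol.

250.18 g/mol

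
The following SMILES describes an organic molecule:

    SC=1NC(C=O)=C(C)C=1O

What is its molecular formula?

Walk through each heavy atom and fill implicit hydrogens from standard valence (C 4, N 3, O 2, S 2, halogen 1):
  atom 1: S, bond orders sum to 1 (valence 2) → 1 H
  atom 2: C, bond orders sum to 4 (valence 4) → 0 H
  atom 3: N, bond orders sum to 2 (valence 3) → 1 H
  atom 4: C, bond orders sum to 4 (valence 4) → 0 H
  atom 5: C, bond orders sum to 3 (valence 4) → 1 H
  atom 6: O, bond orders sum to 2 (valence 2) → 0 H
  atom 7: C, bond orders sum to 4 (valence 4) → 0 H
  atom 8: C, bond orders sum to 1 (valence 4) → 3 H
  atom 9: C, bond orders sum to 4 (valence 4) → 0 H
  atom 10: O, bond orders sum to 1 (valence 2) → 1 H
Totals → C:6, H:7, N:1, O:2, S:1.
In Hill order: C6H7NO2S.

C6H7NO2S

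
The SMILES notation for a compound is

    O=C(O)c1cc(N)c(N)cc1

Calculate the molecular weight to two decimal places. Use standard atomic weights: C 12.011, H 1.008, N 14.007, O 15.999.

152.15 g/mol

First, the molecular formula is C7H8N2O2 (counting implicit H from valence).
  C: 7 × 12.011 = 84.077
  H: 8 × 1.008 = 8.064
  N: 2 × 14.007 = 28.014
  O: 2 × 15.999 = 31.998
Sum: 7×12.011 + 8×1.008 + 2×14.007 + 2×15.999 = 152.153 → 152.15 g/mol.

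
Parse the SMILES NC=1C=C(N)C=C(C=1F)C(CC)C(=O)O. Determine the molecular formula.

C10H13FN2O2

Walk through each heavy atom and fill implicit hydrogens from standard valence (C 4, N 3, O 2, S 2, halogen 1):
  atom 1: N, bond orders sum to 1 (valence 3) → 2 H
  atom 2: C, bond orders sum to 4 (valence 4) → 0 H
  atom 3: C, bond orders sum to 3 (valence 4) → 1 H
  atom 4: C, bond orders sum to 4 (valence 4) → 0 H
  atom 5: N, bond orders sum to 1 (valence 3) → 2 H
  atom 6: C, bond orders sum to 3 (valence 4) → 1 H
  atom 7: C, bond orders sum to 4 (valence 4) → 0 H
  atom 8: C, bond orders sum to 4 (valence 4) → 0 H
  atom 9: F (halogen, monovalent) → 0 H
  atom 10: C, bond orders sum to 3 (valence 4) → 1 H
  atom 11: C, bond orders sum to 2 (valence 4) → 2 H
  atom 12: C, bond orders sum to 1 (valence 4) → 3 H
  atom 13: C, bond orders sum to 4 (valence 4) → 0 H
  atom 14: O, bond orders sum to 2 (valence 2) → 0 H
  atom 15: O, bond orders sum to 1 (valence 2) → 1 H
Totals → C:10, H:13, F:1, N:2, O:2.
In Hill order: C10H13FN2O2.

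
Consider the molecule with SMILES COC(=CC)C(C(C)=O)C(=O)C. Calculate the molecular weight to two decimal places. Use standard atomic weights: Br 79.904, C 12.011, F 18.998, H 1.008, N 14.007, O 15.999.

First, the molecular formula is C9H14O3 (counting implicit H from valence).
  C: 9 × 12.011 = 108.099
  H: 14 × 1.008 = 14.112
  O: 3 × 15.999 = 47.997
Sum: 9×12.011 + 14×1.008 + 3×15.999 = 170.208 → 170.21 g/mol.

170.21 g/mol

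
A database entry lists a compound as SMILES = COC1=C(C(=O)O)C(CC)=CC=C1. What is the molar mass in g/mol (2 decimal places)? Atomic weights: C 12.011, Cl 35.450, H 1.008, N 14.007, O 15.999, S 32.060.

First, the molecular formula is C10H12O3 (counting implicit H from valence).
  C: 10 × 12.011 = 120.110
  H: 12 × 1.008 = 12.096
  O: 3 × 15.999 = 47.997
Sum: 10×12.011 + 12×1.008 + 3×15.999 = 180.203 → 180.20 g/mol.

180.20 g/mol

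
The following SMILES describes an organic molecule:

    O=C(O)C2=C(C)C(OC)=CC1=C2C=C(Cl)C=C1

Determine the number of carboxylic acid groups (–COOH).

The carboxylic acid motif appears at heavy-atom position 2 in the SMILES.
Other groups present: 1 ether.
Carboxylic acid count: 1.

1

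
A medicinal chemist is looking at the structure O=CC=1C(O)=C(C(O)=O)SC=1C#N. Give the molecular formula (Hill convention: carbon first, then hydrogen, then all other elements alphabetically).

C7H3NO4S

Walk through each heavy atom and fill implicit hydrogens from standard valence (C 4, N 3, O 2, S 2, halogen 1):
  atom 1: O, bond orders sum to 2 (valence 2) → 0 H
  atom 2: C, bond orders sum to 3 (valence 4) → 1 H
  atom 3: C, bond orders sum to 4 (valence 4) → 0 H
  atom 4: C, bond orders sum to 4 (valence 4) → 0 H
  atom 5: O, bond orders sum to 1 (valence 2) → 1 H
  atom 6: C, bond orders sum to 4 (valence 4) → 0 H
  atom 7: C, bond orders sum to 4 (valence 4) → 0 H
  atom 8: O, bond orders sum to 1 (valence 2) → 1 H
  atom 9: O, bond orders sum to 2 (valence 2) → 0 H
  atom 10: S, bond orders sum to 2 (valence 2) → 0 H
  atom 11: C, bond orders sum to 4 (valence 4) → 0 H
  atom 12: C, bond orders sum to 4 (valence 4) → 0 H
  atom 13: N, bond orders sum to 3 (valence 3) → 0 H
Totals → C:7, H:3, N:1, O:4, S:1.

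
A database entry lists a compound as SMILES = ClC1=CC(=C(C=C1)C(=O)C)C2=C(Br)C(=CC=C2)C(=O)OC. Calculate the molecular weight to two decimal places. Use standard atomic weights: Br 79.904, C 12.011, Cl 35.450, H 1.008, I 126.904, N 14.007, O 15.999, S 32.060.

367.62 g/mol

First, the molecular formula is C16H12BrClO3 (counting implicit H from valence).
  Br: 1 × 79.904 = 79.904
  C: 16 × 12.011 = 192.176
  Cl: 1 × 35.450 = 35.450
  H: 12 × 1.008 = 12.096
  O: 3 × 15.999 = 47.997
Sum: 1×79.904 + 16×12.011 + 1×35.450 + 12×1.008 + 3×15.999 = 367.623 → 367.62 g/mol.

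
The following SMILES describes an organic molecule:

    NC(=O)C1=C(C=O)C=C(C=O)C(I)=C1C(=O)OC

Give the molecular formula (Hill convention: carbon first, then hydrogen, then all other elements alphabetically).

C11H8INO5

Walk through each heavy atom and fill implicit hydrogens from standard valence (C 4, N 3, O 2, S 2, halogen 1):
  atom 1: N, bond orders sum to 1 (valence 3) → 2 H
  atom 2: C, bond orders sum to 4 (valence 4) → 0 H
  atom 3: O, bond orders sum to 2 (valence 2) → 0 H
  atom 4: C, bond orders sum to 4 (valence 4) → 0 H
  atom 5: C, bond orders sum to 4 (valence 4) → 0 H
  atom 6: C, bond orders sum to 3 (valence 4) → 1 H
  atom 7: O, bond orders sum to 2 (valence 2) → 0 H
  atom 8: C, bond orders sum to 3 (valence 4) → 1 H
  atom 9: C, bond orders sum to 4 (valence 4) → 0 H
  atom 10: C, bond orders sum to 3 (valence 4) → 1 H
  atom 11: O, bond orders sum to 2 (valence 2) → 0 H
  atom 12: C, bond orders sum to 4 (valence 4) → 0 H
  atom 13: I (halogen, monovalent) → 0 H
  atom 14: C, bond orders sum to 4 (valence 4) → 0 H
  atom 15: C, bond orders sum to 4 (valence 4) → 0 H
  atom 16: O, bond orders sum to 2 (valence 2) → 0 H
  atom 17: O, bond orders sum to 2 (valence 2) → 0 H
  atom 18: C, bond orders sum to 1 (valence 4) → 3 H
Totals → C:11, H:8, I:1, N:1, O:5.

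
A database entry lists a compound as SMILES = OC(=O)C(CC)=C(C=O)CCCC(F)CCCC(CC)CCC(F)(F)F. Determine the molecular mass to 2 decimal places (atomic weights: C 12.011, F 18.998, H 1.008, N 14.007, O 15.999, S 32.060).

First, the molecular formula is C19H30F4O3 (counting implicit H from valence).
  C: 19 × 12.011 = 228.209
  F: 4 × 18.998 = 75.992
  H: 30 × 1.008 = 30.240
  O: 3 × 15.999 = 47.997
Sum: 19×12.011 + 4×18.998 + 30×1.008 + 3×15.999 = 382.438 → 382.44 g/mol.

382.44 g/mol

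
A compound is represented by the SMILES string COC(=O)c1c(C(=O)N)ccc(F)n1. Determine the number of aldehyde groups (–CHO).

0

Scan the SMILES for the aldehyde motif — none present.
Groups that are present: 1 amide, 1 ester.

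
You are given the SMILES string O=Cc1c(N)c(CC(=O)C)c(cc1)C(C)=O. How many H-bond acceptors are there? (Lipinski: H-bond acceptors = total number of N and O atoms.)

4

N atoms: 1; O atoms: 3.
Lipinski HBA = 1 + 3 = 4.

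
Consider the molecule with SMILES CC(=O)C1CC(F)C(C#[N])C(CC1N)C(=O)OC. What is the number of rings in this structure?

In SMILES, each pair of matching ring-closure digits denotes one ring-closing bond; the number of such bonds equals the number of independent rings.
Ring-closure bonds here: 1.

1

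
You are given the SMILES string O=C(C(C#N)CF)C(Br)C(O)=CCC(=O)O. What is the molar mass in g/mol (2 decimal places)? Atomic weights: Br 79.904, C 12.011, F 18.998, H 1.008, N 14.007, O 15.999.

294.08 g/mol

First, the molecular formula is C9H9BrFNO4 (counting implicit H from valence).
  Br: 1 × 79.904 = 79.904
  C: 9 × 12.011 = 108.099
  F: 1 × 18.998 = 18.998
  H: 9 × 1.008 = 9.072
  N: 1 × 14.007 = 14.007
  O: 4 × 15.999 = 63.996
Sum: 1×79.904 + 9×12.011 + 1×18.998 + 9×1.008 + 1×14.007 + 4×15.999 = 294.076 → 294.08 g/mol.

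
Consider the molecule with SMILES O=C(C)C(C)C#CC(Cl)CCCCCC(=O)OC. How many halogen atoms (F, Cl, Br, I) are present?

1

Halogen atoms appear at heavy-atom position 9 (1×Cl).
Other groups present: 1 alkyne, 1 ester, 1 ketone.
Halogen count: 1.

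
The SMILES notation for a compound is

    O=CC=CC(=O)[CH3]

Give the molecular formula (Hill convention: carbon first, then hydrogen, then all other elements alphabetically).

Walk through each heavy atom and fill implicit hydrogens from standard valence (C 4, N 3, O 2, S 2, halogen 1):
  atom 1: O, bond orders sum to 2 (valence 2) → 0 H
  atom 2: C, bond orders sum to 3 (valence 4) → 1 H
  atom 3: C, bond orders sum to 3 (valence 4) → 1 H
  atom 4: C, bond orders sum to 3 (valence 4) → 1 H
  atom 5: C, bond orders sum to 4 (valence 4) → 0 H
  atom 6: O, bond orders sum to 2 (valence 2) → 0 H
  atom 7: C with explicit H count 3
Totals → C:5, H:6, O:2.

C5H6O2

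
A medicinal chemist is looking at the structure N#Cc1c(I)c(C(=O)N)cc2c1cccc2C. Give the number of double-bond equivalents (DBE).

Molecular formula: C13H9IN2O.
DoU = (2C + 2 + N − H − X) / 2, where X is the halogen count and O/S are ignored.
    = (2·13 + 2 + 2 − 9 − 1) / 2 = 20 / 2 = 10.

10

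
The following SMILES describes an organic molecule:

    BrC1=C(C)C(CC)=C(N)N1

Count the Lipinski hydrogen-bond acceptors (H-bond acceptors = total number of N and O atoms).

2

N atoms: 2; O atoms: 0.
Lipinski HBA = 2 + 0 = 2.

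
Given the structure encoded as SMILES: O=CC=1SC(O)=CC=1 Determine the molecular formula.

Walk through each heavy atom and fill implicit hydrogens from standard valence (C 4, N 3, O 2, S 2, halogen 1):
  atom 1: O, bond orders sum to 2 (valence 2) → 0 H
  atom 2: C, bond orders sum to 3 (valence 4) → 1 H
  atom 3: C, bond orders sum to 4 (valence 4) → 0 H
  atom 4: S, bond orders sum to 2 (valence 2) → 0 H
  atom 5: C, bond orders sum to 4 (valence 4) → 0 H
  atom 6: O, bond orders sum to 1 (valence 2) → 1 H
  atom 7: C, bond orders sum to 3 (valence 4) → 1 H
  atom 8: C, bond orders sum to 3 (valence 4) → 1 H
Totals → C:5, H:4, O:2, S:1.
In Hill order: C5H4O2S.

C5H4O2S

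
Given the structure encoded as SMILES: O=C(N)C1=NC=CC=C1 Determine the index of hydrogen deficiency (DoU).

Degree of unsaturation = (number of rings) + (number of π bonds).
Ring closures in the SMILES: 1.
π bonds: 4 double bonds (each 1 DoU) → 4 DoU from unsaturation.
Total DoU = 1 + 4 = 5.

5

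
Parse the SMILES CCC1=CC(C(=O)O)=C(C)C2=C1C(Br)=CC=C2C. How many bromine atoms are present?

Scan the SMILES for Br atoms (remember two-letter symbols like Cl and Br are single atoms).
Bromine count: 1.

1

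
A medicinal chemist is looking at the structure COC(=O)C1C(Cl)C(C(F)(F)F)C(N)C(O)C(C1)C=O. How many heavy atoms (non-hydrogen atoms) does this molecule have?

20

Every atom symbol written in the SMILES (organic subset) is one heavy atom; implicit H are not written.
Heavy atoms by element → C:11, Cl:1, F:3, N:1, O:4.
Total: 20.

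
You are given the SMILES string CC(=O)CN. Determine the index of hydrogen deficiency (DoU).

Molecular formula: C3H7NO.
DoU = (2C + 2 + N − H − X) / 2, where X is the halogen count and O/S are ignored.
    = (2·3 + 2 + 1 − 7 − 0) / 2 = 2 / 2 = 1.

1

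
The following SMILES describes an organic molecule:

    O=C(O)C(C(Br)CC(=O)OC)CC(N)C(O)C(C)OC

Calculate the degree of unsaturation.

Molecular formula: C12H22BrNO6.
DoU = (2C + 2 + N − H − X) / 2, where X is the halogen count and O/S are ignored.
    = (2·12 + 2 + 1 − 22 − 1) / 2 = 4 / 2 = 2.

2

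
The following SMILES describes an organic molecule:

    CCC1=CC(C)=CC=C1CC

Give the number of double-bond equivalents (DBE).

4

Degree of unsaturation = (number of rings) + (number of π bonds).
Ring closures in the SMILES: 1.
π bonds: 3 double bonds (each 1 DoU) → 3 DoU from unsaturation.
Total DoU = 1 + 3 = 4.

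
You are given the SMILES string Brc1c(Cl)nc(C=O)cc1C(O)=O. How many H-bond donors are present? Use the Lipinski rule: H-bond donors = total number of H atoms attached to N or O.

Donors: find every N or O and count the H atoms it carries.
  atom 5 (N): bond orders sum to 3 → 0 H
  atom 8 (O): bond orders sum to 2 → 0 H
  atom 12 (O): bond orders sum to 1 → 1 H
  atom 13 (O): bond orders sum to 2 → 0 H
Lipinski HBD = 1.

1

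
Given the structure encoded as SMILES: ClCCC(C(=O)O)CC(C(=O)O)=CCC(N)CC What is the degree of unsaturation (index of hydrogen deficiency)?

Molecular formula: C12H20ClNO4.
DoU = (2C + 2 + N − H − X) / 2, where X is the halogen count and O/S are ignored.
    = (2·12 + 2 + 1 − 20 − 1) / 2 = 6 / 2 = 3.

3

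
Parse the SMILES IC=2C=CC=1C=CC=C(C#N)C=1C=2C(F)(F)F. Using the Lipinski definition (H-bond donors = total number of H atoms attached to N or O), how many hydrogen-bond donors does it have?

Donors: find every N or O and count the H atoms it carries.
  atom 11 (N): bond orders sum to 3 → 0 H
Lipinski HBD = 0.

0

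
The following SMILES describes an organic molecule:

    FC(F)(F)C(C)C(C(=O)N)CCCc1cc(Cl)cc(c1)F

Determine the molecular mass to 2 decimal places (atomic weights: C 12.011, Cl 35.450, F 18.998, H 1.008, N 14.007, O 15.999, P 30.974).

First, the molecular formula is C14H16ClF4NO (counting implicit H from valence).
  C: 14 × 12.011 = 168.154
  Cl: 1 × 35.450 = 35.450
  F: 4 × 18.998 = 75.992
  H: 16 × 1.008 = 16.128
  N: 1 × 14.007 = 14.007
  O: 1 × 15.999 = 15.999
Sum: 14×12.011 + 1×35.450 + 4×18.998 + 16×1.008 + 1×14.007 + 1×15.999 = 325.730 → 325.73 g/mol.

325.73 g/mol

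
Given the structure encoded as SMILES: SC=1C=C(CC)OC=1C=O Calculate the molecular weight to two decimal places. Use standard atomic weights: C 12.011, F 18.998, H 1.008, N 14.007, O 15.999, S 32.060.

First, the molecular formula is C7H8O2S (counting implicit H from valence).
  C: 7 × 12.011 = 84.077
  H: 8 × 1.008 = 8.064
  O: 2 × 15.999 = 31.998
  S: 1 × 32.060 = 32.060
Sum: 7×12.011 + 8×1.008 + 2×15.999 + 1×32.060 = 156.199 → 156.20 g/mol.

156.20 g/mol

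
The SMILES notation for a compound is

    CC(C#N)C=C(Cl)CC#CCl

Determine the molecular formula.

Walk through each heavy atom and fill implicit hydrogens from standard valence (C 4, N 3, O 2, S 2, halogen 1):
  atom 1: C, bond orders sum to 1 (valence 4) → 3 H
  atom 2: C, bond orders sum to 3 (valence 4) → 1 H
  atom 3: C, bond orders sum to 4 (valence 4) → 0 H
  atom 4: N, bond orders sum to 3 (valence 3) → 0 H
  atom 5: C, bond orders sum to 3 (valence 4) → 1 H
  atom 6: C, bond orders sum to 4 (valence 4) → 0 H
  atom 7: Cl (halogen, monovalent) → 0 H
  atom 8: C, bond orders sum to 2 (valence 4) → 2 H
  atom 9: C, bond orders sum to 4 (valence 4) → 0 H
  atom 10: C, bond orders sum to 4 (valence 4) → 0 H
  atom 11: Cl (halogen, monovalent) → 0 H
Totals → C:8, H:7, Cl:2, N:1.
In Hill order: C8H7Cl2N.

C8H7Cl2N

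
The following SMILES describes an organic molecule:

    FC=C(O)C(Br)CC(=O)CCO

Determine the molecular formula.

Walk through each heavy atom and fill implicit hydrogens from standard valence (C 4, N 3, O 2, S 2, halogen 1):
  atom 1: F (halogen, monovalent) → 0 H
  atom 2: C, bond orders sum to 3 (valence 4) → 1 H
  atom 3: C, bond orders sum to 4 (valence 4) → 0 H
  atom 4: O, bond orders sum to 1 (valence 2) → 1 H
  atom 5: C, bond orders sum to 3 (valence 4) → 1 H
  atom 6: Br (halogen, monovalent) → 0 H
  atom 7: C, bond orders sum to 2 (valence 4) → 2 H
  atom 8: C, bond orders sum to 4 (valence 4) → 0 H
  atom 9: O, bond orders sum to 2 (valence 2) → 0 H
  atom 10: C, bond orders sum to 2 (valence 4) → 2 H
  atom 11: C, bond orders sum to 2 (valence 4) → 2 H
  atom 12: O, bond orders sum to 1 (valence 2) → 1 H
Totals → C:7, H:10, Br:1, F:1, O:3.
In Hill order: C7H10BrFO3.

C7H10BrFO3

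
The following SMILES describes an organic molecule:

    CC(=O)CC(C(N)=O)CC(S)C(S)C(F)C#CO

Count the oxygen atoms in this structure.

Scan the SMILES for O atoms (remember two-letter symbols like Cl and Br are single atoms).
Oxygen count: 3.

3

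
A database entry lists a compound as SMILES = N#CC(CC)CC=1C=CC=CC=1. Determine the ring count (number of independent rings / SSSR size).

1

In SMILES, each pair of matching ring-closure digits denotes one ring-closing bond; the number of such bonds equals the number of independent rings.
Ring-closure bonds here: 1.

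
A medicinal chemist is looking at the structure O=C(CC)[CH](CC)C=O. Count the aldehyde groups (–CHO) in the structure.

The aldehyde motif appears at heavy-atom position 8 in the SMILES.
Other groups present: 1 ketone.
Aldehyde count: 1.

1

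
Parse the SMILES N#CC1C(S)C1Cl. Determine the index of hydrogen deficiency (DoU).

Molecular formula: C4H4ClNS.
DoU = (2C + 2 + N − H − X) / 2, where X is the halogen count and O/S are ignored.
    = (2·4 + 2 + 1 − 4 − 1) / 2 = 6 / 2 = 3.

3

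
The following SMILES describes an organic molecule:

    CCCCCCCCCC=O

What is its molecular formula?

Walk through each heavy atom and fill implicit hydrogens from standard valence (C 4, N 3, O 2, S 2, halogen 1):
  atom 1: C, bond orders sum to 1 (valence 4) → 3 H
  atom 2: C, bond orders sum to 2 (valence 4) → 2 H
  atom 3: C, bond orders sum to 2 (valence 4) → 2 H
  atom 4: C, bond orders sum to 2 (valence 4) → 2 H
  atom 5: C, bond orders sum to 2 (valence 4) → 2 H
  atom 6: C, bond orders sum to 2 (valence 4) → 2 H
  atom 7: C, bond orders sum to 2 (valence 4) → 2 H
  atom 8: C, bond orders sum to 2 (valence 4) → 2 H
  atom 9: C, bond orders sum to 2 (valence 4) → 2 H
  atom 10: C, bond orders sum to 3 (valence 4) → 1 H
  atom 11: O, bond orders sum to 2 (valence 2) → 0 H
Totals → C:10, H:20, O:1.

C10H20O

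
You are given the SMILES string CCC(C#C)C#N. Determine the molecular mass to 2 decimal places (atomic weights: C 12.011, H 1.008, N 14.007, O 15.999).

First, the molecular formula is C6H7N (counting implicit H from valence).
  C: 6 × 12.011 = 72.066
  H: 7 × 1.008 = 7.056
  N: 1 × 14.007 = 14.007
Sum: 6×12.011 + 7×1.008 + 1×14.007 = 93.129 → 93.13 g/mol.

93.13 g/mol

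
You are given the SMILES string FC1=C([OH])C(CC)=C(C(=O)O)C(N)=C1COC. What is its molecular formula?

Walk through each heavy atom and fill implicit hydrogens from standard valence (C 4, N 3, O 2, S 2, halogen 1):
  atom 1: F (halogen, monovalent) → 0 H
  atom 2: C, bond orders sum to 4 (valence 4) → 0 H
  atom 3: C, bond orders sum to 4 (valence 4) → 0 H
  atom 4: O with explicit H count 1
  atom 5: C, bond orders sum to 4 (valence 4) → 0 H
  atom 6: C, bond orders sum to 2 (valence 4) → 2 H
  atom 7: C, bond orders sum to 1 (valence 4) → 3 H
  atom 8: C, bond orders sum to 4 (valence 4) → 0 H
  atom 9: C, bond orders sum to 4 (valence 4) → 0 H
  atom 10: O, bond orders sum to 2 (valence 2) → 0 H
  atom 11: O, bond orders sum to 1 (valence 2) → 1 H
  atom 12: C, bond orders sum to 4 (valence 4) → 0 H
  atom 13: N, bond orders sum to 1 (valence 3) → 2 H
  atom 14: C, bond orders sum to 4 (valence 4) → 0 H
  atom 15: C, bond orders sum to 2 (valence 4) → 2 H
  atom 16: O, bond orders sum to 2 (valence 2) → 0 H
  atom 17: C, bond orders sum to 1 (valence 4) → 3 H
Totals → C:11, H:14, F:1, N:1, O:4.
In Hill order: C11H14FNO4.

C11H14FNO4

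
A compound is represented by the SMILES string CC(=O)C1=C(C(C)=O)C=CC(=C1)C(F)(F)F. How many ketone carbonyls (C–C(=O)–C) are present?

The ketone motif appears at heavy-atom positions 2, 6 in the SMILES.
Ketone count: 2.

2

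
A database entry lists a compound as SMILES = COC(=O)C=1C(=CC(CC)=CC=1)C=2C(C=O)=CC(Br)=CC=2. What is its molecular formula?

C17H15BrO3

Walk through each heavy atom and fill implicit hydrogens from standard valence (C 4, N 3, O 2, S 2, halogen 1):
  atom 1: C, bond orders sum to 1 (valence 4) → 3 H
  atom 2: O, bond orders sum to 2 (valence 2) → 0 H
  atom 3: C, bond orders sum to 4 (valence 4) → 0 H
  atom 4: O, bond orders sum to 2 (valence 2) → 0 H
  atom 5: C, bond orders sum to 4 (valence 4) → 0 H
  atom 6: C, bond orders sum to 4 (valence 4) → 0 H
  atom 7: C, bond orders sum to 3 (valence 4) → 1 H
  atom 8: C, bond orders sum to 4 (valence 4) → 0 H
  atom 9: C, bond orders sum to 2 (valence 4) → 2 H
  atom 10: C, bond orders sum to 1 (valence 4) → 3 H
  atom 11: C, bond orders sum to 3 (valence 4) → 1 H
  atom 12: C, bond orders sum to 3 (valence 4) → 1 H
  atom 13: C, bond orders sum to 4 (valence 4) → 0 H
  atom 14: C, bond orders sum to 4 (valence 4) → 0 H
  atom 15: C, bond orders sum to 3 (valence 4) → 1 H
  atom 16: O, bond orders sum to 2 (valence 2) → 0 H
  atom 17: C, bond orders sum to 3 (valence 4) → 1 H
  atom 18: C, bond orders sum to 4 (valence 4) → 0 H
  atom 19: Br (halogen, monovalent) → 0 H
  atom 20: C, bond orders sum to 3 (valence 4) → 1 H
  atom 21: C, bond orders sum to 3 (valence 4) → 1 H
Totals → C:17, H:15, Br:1, O:3.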